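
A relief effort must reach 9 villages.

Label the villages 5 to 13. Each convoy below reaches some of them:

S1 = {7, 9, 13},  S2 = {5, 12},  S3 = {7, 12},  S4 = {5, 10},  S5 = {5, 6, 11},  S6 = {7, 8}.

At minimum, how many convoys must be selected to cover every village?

S1 and S2 and S4 and S5 and S6 together: S1 ∪ S2 ∪ S4 ∪ S5 ∪ S6 = {5, 6, 7, 8, 9, 10, 11, 12, 13} — every village is covered.
No 4 of the 6 convoys cover everything (all 15 combinations miss at least one village), so 5 is optimal.

5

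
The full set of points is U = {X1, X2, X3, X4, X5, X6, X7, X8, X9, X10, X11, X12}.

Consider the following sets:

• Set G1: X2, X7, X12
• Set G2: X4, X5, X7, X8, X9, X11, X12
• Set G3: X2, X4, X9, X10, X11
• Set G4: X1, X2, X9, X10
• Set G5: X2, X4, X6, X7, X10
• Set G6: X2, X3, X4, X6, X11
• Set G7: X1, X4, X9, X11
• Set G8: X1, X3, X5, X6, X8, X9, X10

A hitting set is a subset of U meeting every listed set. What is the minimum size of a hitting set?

2

The 2 points {X2, X9} hit every set.
The sets G1, G7 are pairwise disjoint, so any hitting set needs a separate point for each — at least 2. Hence 2 is optimal.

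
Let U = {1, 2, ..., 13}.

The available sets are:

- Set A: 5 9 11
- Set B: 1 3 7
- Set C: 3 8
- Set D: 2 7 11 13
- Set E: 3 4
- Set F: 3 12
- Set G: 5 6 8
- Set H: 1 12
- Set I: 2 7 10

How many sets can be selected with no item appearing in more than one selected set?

4

A, C, H, I are pairwise disjoint (A={5,9,11}; C={3,8}; H={1,12}; I={2,7,10}).
Every remaining set overlaps one of these, and no 5 of the listed sets are pairwise disjoint, so 4 is the maximum.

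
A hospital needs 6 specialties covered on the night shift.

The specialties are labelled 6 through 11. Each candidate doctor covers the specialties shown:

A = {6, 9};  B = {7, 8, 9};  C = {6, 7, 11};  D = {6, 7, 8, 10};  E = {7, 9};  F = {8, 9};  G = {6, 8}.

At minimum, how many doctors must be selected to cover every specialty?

3

C and D and F together: C ∪ D ∪ F = {6, 7, 8, 9, 10, 11} — every specialty is covered.
Only D contains 10, so D is forced; the remaining 2 specialties need at least 2 more doctors (each remaining doctor adds at most 1) — so at least 3 doctors are needed, and 3 is optimal.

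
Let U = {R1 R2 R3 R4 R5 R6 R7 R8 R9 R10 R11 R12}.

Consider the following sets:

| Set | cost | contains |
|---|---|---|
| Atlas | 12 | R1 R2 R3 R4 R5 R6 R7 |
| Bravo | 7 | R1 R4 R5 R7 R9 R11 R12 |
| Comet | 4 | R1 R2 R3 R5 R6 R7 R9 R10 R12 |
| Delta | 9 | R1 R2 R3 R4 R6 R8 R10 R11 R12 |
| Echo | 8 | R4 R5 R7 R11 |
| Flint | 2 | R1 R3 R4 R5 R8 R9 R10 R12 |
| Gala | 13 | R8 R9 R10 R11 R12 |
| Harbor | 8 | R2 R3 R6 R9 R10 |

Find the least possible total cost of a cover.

13

Bravo, Comet, Flint together cover every point (Bravo ∪ Comet ∪ Flint = {R1, R2, R3, R4, R5, R6, R7, R8, R9, R10, R11, R12}); total cost 7 + 4 + 2 = 13.
No covering selection has total cost below 13.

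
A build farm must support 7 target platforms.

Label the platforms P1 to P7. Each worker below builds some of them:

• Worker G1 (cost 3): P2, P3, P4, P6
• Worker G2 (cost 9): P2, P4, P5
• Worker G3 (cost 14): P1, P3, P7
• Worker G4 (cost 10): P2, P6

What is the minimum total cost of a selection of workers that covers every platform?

G1, G2, G3 together cover every platform (G1 ∪ G2 ∪ G3 = {P1, P2, P3, P4, P5, P6, P7}); total cost 3 + 9 + 14 = 26.
No covering selection has total cost below 26.

26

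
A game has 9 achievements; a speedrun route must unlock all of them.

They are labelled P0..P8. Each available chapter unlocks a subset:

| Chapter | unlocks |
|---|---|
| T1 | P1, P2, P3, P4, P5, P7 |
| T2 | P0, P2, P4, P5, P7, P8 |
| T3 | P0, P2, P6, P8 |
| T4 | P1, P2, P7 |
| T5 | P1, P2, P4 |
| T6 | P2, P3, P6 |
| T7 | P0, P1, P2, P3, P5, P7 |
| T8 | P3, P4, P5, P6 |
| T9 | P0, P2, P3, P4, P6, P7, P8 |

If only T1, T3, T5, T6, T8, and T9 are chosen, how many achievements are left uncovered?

0

Union of T1, T3, T5, T6, T8, T9 = {P0, P1, P2, P3, P4, P5, P6, P7, P8} — that's every achievement, so 0 are uncovered.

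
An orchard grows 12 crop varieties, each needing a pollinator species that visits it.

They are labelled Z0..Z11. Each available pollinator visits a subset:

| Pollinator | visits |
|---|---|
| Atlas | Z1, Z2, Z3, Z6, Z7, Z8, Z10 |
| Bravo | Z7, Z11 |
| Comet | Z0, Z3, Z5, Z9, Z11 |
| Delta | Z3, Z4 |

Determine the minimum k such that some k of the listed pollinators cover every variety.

3

Atlas and Comet and Delta together: Atlas ∪ Comet ∪ Delta = {Z0, Z1, Z2, Z3, Z4, Z5, Z6, Z7, Z8, Z9, Z10, Z11} — every variety is covered.
Only Comet contains Z0, so Comet is forced; the remaining 7 varieties need at least 2 more pollinators (each remaining pollinator adds at most 6) — so at least 3 pollinators are needed, and 3 is optimal.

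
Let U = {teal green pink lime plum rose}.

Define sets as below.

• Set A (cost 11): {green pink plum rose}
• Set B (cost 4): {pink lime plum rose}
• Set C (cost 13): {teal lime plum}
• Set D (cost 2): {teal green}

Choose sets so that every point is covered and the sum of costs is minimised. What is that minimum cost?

6

B, D together cover every point (B ∪ D = {teal, green, pink, lime, plum, rose}); total cost 4 + 2 = 6.
No covering selection has total cost below 6.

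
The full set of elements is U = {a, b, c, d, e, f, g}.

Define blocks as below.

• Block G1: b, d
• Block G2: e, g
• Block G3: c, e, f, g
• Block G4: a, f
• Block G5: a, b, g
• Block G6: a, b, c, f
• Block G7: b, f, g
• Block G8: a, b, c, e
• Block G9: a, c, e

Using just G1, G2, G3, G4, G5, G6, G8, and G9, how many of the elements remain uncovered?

0

Union of G1, G2, G3, G4, G5, G6, G8, G9 = {a, b, c, d, e, f, g} — that's every element, so 0 are uncovered.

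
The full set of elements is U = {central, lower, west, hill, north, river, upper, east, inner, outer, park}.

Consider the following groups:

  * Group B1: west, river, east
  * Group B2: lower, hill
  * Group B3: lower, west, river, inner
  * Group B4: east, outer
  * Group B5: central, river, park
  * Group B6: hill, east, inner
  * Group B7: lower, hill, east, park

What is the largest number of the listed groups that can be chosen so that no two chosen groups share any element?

B2, B4, B5 are pairwise disjoint (B2={lower,hill}; B4={east,outer}; B5={central,river,park}).
Every remaining group overlaps one of these, and no 4 of the listed groups are pairwise disjoint, so 3 is the maximum.

3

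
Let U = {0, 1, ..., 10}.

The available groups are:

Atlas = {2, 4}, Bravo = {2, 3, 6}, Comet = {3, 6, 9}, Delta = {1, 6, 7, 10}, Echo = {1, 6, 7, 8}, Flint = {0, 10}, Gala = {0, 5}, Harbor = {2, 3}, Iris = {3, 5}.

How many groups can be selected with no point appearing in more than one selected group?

4

Atlas, Echo, Flint, Iris are pairwise disjoint (Atlas={2,4}; Echo={1,6,7,8}; Flint={0,10}; Iris={3,5}).
Every remaining group overlaps one of these, and no 5 of the listed groups are pairwise disjoint, so 4 is the maximum.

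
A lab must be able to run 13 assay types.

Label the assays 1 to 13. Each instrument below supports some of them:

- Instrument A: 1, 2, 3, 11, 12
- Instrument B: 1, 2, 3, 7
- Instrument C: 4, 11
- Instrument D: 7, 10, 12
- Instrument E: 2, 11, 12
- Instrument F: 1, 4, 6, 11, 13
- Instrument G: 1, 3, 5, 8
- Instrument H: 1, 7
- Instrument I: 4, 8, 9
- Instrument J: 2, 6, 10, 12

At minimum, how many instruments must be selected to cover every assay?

B and D and F and G and I together: B ∪ D ∪ F ∪ G ∪ I = {1, 2, 3, 4, 5, 6, 7, 8, 9, 10, 11, 12, 13} — every assay is covered.
No 4 of the 10 instruments cover everything (all 210 combinations miss at least one assay), so 5 is optimal.

5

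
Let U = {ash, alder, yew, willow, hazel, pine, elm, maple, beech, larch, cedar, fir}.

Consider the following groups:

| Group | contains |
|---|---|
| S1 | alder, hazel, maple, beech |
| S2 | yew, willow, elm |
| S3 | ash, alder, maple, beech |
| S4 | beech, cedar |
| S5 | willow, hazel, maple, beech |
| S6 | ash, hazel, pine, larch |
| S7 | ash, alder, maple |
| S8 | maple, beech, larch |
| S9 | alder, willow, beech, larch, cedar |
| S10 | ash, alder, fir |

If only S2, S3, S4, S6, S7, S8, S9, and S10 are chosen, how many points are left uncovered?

0

Union of S2, S3, S4, S6, S7, S8, S9, S10 = {ash, alder, yew, willow, hazel, pine, elm, maple, beech, larch, cedar, fir} — that's every point, so 0 are uncovered.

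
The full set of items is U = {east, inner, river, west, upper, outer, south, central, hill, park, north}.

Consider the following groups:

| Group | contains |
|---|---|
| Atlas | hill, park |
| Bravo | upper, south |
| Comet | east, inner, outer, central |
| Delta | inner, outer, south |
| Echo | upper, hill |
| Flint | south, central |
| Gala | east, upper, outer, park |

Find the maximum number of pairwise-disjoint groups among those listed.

Atlas, Bravo, Comet are pairwise disjoint (Atlas={hill,park}; Bravo={upper,south}; Comet={east,inner,outer,central}).
Every remaining group overlaps one of these, and no 4 of the listed groups are pairwise disjoint, so 3 is the maximum.

3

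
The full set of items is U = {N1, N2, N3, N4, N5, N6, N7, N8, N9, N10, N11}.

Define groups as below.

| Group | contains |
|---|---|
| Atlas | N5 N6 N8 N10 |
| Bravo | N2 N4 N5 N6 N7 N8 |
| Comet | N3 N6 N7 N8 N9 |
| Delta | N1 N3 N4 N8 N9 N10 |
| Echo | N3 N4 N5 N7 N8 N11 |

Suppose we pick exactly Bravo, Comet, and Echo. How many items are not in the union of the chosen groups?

Union of Bravo, Comet, Echo = {N2, N3, N4, N5, N6, N7, N8, N9, N11}.
Not covered: N1, N10 — 2 items.

2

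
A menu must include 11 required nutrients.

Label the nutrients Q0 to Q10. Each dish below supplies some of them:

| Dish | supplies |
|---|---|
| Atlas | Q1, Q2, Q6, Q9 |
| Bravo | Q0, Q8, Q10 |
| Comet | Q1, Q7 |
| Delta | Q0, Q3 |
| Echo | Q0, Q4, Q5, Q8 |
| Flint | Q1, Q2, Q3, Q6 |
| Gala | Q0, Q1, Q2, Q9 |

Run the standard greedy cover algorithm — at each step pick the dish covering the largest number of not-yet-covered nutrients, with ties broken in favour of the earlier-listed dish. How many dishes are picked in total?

5

Greedy: pick Atlas (covers 4 new) → pick Echo (covers 4 new) → pick Bravo (covers 1 new) → pick Comet (covers 1 new) → pick Delta (covers 1 new). Total picks: 5.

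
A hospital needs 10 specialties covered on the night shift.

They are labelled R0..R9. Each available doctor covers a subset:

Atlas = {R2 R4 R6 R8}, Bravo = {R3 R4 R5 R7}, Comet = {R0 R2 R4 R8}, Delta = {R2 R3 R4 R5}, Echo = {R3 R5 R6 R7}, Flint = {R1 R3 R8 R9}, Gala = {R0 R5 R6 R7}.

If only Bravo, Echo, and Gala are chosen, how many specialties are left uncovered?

Union of Bravo, Echo, Gala = {R0, R3, R4, R5, R6, R7}.
Not covered: R1, R2, R8, R9 — 4 specialties.

4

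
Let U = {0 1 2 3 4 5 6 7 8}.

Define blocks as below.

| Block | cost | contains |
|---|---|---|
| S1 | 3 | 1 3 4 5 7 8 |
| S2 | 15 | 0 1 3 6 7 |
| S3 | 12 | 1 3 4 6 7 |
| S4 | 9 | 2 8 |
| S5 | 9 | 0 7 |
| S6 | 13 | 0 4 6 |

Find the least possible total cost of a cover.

25

S1, S4, S6 together cover every element (S1 ∪ S4 ∪ S6 = {0, 1, 2, 3, 4, 5, 6, 7, 8}); total cost 3 + 9 + 13 = 25.
No covering selection has total cost below 25.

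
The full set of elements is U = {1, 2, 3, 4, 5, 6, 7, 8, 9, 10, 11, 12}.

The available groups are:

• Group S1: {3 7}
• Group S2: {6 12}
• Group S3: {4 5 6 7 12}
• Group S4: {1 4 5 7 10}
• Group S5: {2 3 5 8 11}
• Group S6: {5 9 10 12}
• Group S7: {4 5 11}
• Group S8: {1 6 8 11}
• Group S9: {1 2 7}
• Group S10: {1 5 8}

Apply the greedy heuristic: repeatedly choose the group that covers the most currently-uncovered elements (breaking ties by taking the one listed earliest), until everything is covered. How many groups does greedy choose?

Greedy: pick S3 (covers 5 new) → pick S5 (covers 4 new) → pick S4 (covers 2 new) → pick S6 (covers 1 new). Total picks: 4.

4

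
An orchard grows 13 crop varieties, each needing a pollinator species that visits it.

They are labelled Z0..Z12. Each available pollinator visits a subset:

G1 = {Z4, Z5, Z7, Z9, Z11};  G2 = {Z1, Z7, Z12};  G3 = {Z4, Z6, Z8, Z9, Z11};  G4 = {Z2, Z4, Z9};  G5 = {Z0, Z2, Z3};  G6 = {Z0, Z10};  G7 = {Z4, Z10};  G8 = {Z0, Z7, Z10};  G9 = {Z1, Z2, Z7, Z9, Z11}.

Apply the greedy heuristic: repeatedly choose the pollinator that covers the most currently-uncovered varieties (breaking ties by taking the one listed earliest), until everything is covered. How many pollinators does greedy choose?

Greedy: pick G1 (covers 5 new) → pick G5 (covers 3 new) → pick G2 (covers 2 new) → pick G3 (covers 2 new) → pick G6 (covers 1 new). Total picks: 5.

5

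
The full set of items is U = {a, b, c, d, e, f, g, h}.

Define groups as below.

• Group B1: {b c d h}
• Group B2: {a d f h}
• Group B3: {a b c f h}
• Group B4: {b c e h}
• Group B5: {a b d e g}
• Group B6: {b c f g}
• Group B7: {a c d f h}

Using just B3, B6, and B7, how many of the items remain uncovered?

1

Union of B3, B6, B7 = {a, b, c, d, f, g, h}.
Not covered: e — 1 item.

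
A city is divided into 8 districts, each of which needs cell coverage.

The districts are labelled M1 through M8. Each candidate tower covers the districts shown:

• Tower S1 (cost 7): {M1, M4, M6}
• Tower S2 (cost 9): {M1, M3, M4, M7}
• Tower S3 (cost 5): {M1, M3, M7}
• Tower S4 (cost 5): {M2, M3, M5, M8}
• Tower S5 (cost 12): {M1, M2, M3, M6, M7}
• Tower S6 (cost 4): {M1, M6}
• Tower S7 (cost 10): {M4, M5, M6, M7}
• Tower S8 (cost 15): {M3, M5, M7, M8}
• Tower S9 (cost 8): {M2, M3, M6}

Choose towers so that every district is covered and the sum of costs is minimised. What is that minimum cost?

S1, S3, S4 together cover every district (S1 ∪ S3 ∪ S4 = {M1, M2, M3, M4, M5, M6, M7, M8}); total cost 7 + 5 + 5 = 17.
The greedy pick S4, S6, S2 costs 18; no covering selection beats 17.

17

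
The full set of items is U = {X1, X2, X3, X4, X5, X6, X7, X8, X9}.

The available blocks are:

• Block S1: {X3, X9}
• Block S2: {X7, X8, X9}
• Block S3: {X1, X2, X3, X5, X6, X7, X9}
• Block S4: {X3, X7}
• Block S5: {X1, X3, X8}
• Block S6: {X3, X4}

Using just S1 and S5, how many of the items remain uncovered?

5

Union of S1, S5 = {X1, X3, X8, X9}.
Not covered: X2, X4, X5, X6, X7 — 5 items.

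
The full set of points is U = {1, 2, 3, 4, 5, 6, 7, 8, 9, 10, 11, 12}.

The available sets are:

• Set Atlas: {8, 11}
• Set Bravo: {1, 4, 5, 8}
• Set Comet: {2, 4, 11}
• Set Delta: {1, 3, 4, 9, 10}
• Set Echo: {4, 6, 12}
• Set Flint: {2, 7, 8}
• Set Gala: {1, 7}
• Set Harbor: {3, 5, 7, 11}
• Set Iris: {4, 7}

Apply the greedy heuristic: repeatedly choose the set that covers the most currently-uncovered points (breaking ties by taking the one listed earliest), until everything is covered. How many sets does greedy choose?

Greedy: pick Delta (covers 5 new) → pick Flint (covers 3 new) → pick Echo (covers 2 new) → pick Harbor (covers 2 new). Total picks: 4.

4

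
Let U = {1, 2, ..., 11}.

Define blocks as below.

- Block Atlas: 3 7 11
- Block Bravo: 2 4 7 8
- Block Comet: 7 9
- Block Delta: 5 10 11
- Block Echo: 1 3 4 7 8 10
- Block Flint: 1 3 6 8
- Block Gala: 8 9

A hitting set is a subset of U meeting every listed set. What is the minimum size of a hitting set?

3

The 3 points {7, 8, 10} hit every block.
The blocks Comet, Delta, Flint are pairwise disjoint, so any hitting set needs a separate point for each — at least 3. Hence 3 is optimal.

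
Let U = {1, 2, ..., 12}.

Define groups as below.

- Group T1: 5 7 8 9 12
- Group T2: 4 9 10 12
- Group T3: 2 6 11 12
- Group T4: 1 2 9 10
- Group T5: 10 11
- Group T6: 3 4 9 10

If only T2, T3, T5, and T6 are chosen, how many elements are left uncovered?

Union of T2, T3, T5, T6 = {2, 3, 4, 6, 9, 10, 11, 12}.
Not covered: 1, 5, 7, 8 — 4 elements.

4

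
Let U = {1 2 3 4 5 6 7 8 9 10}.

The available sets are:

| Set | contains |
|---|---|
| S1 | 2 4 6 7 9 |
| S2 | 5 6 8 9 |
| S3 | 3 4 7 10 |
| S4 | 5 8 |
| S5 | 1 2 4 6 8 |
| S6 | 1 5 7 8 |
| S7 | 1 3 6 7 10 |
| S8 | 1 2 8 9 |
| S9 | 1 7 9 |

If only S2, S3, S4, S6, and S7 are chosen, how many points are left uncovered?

1

Union of S2, S3, S4, S6, S7 = {1, 3, 4, 5, 6, 7, 8, 9, 10}.
Not covered: 2 — 1 point.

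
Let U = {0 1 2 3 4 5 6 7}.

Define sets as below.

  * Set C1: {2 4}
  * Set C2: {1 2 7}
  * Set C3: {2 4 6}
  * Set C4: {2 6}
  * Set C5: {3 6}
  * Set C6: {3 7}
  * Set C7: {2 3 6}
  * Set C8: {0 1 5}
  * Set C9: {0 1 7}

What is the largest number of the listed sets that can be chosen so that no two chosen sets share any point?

C4, C6, C8 are pairwise disjoint (C4={2,6}; C6={3,7}; C8={0,1,5}).
Every remaining set overlaps one of these, and no 4 of the listed sets are pairwise disjoint, so 3 is the maximum.

3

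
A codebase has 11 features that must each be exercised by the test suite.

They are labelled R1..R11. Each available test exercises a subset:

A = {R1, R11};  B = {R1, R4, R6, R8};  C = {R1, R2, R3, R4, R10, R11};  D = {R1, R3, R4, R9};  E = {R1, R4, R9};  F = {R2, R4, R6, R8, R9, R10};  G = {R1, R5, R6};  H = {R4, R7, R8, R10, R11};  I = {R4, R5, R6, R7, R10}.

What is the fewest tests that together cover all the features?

Take {C, F, I}. Their union is {R1, R2, R3, R4, R5, R6, R7, R8, R9, R10, R11}, which is all 11 features.
No 2 of the 9 tests cover everything (all 36 combinations miss at least one feature), so 3 is optimal.

3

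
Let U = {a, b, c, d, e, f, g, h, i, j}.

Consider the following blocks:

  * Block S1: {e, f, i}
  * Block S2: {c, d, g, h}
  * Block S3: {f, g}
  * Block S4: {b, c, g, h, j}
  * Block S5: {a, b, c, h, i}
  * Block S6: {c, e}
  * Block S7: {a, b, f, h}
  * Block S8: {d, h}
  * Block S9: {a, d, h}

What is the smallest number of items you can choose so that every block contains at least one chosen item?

3

T = {c, f, h} meets every block (each contains at least one member of T), and |T| = 3.
The blocks S3, S6, S8 are pairwise disjoint, so any hitting set needs a separate item for each — at least 3. Hence 3 is optimal.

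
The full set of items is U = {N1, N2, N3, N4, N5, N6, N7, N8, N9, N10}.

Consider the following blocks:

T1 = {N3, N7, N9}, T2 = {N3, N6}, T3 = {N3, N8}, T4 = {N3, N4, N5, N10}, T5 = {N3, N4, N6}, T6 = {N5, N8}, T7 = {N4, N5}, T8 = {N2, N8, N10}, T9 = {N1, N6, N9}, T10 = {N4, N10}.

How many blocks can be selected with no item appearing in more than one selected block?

T1, T7, T8 are pairwise disjoint (T1={N3,N7,N9}; T7={N4,N5}; T8={N2,N8,N10}).
Every remaining block overlaps one of these, and no 4 of the listed blocks are pairwise disjoint, so 3 is the maximum.

3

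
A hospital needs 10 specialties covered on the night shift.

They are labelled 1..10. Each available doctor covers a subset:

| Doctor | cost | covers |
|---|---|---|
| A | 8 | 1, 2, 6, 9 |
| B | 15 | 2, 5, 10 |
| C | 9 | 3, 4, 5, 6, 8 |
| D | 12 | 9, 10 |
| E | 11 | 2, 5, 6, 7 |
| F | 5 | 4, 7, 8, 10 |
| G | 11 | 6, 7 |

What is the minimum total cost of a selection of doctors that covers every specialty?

22

A, C, F together cover every specialty (A ∪ C ∪ F = {1, 2, 3, 4, 5, 6, 7, 8, 9, 10}); total cost 8 + 9 + 5 = 22.
No covering selection has total cost below 22.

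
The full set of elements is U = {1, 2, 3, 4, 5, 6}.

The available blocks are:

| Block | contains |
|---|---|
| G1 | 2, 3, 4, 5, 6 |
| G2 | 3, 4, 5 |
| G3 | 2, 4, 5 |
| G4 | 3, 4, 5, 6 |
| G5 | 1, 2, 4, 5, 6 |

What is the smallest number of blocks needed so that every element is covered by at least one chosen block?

2

Take {G1, G5}. Their union is {1, 2, 3, 4, 5, 6}, which is all 6 elements.
No single block has all 6 elements (the largest, G1, has 5), so 2 is optimal.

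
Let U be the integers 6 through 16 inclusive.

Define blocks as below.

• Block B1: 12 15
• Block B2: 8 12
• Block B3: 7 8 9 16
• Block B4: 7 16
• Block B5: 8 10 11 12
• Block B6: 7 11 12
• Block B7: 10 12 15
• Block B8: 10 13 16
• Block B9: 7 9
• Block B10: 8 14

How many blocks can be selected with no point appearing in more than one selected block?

B1, B8, B9, B10 are pairwise disjoint (B1={12,15}; B8={10,13,16}; B9={7,9}; B10={8,14}).
Every remaining block overlaps one of these, and no 5 of the listed blocks are pairwise disjoint, so 4 is the maximum.

4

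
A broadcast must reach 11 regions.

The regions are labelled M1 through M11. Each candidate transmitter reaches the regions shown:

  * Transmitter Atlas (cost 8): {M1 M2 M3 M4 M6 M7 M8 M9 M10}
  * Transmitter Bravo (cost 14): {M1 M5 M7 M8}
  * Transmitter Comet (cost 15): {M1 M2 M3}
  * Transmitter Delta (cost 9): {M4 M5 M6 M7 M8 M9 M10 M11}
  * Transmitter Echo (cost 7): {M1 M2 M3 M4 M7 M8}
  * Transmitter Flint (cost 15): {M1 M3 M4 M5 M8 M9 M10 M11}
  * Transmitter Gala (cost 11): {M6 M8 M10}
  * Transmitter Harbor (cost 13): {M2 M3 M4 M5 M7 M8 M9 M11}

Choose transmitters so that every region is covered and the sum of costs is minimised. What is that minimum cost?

16

Delta, Echo together cover every region (Delta ∪ Echo = {M1, M2, M3, M4, M5, M6, M7, M8, M9, M10, M11}); total cost 9 + 7 = 16.
The greedy pick Atlas, Delta costs 17; no covering selection beats 16.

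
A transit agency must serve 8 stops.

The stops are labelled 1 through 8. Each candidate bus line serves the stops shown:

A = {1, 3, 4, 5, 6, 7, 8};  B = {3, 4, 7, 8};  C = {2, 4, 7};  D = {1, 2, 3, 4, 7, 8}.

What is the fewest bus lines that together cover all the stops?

2

A and C together: A ∪ C = {1, 2, 3, 4, 5, 6, 7, 8} — every stop is covered.
No single bus line has all 8 stops (the largest, A, has 7), so 2 is optimal.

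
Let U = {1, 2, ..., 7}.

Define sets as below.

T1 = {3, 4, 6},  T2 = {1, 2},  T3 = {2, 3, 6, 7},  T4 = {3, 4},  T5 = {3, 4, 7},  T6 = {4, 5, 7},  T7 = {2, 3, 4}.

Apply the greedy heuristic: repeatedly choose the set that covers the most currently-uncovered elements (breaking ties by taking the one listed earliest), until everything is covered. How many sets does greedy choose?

3

Greedy: pick T3 (covers 4 new) → pick T6 (covers 2 new) → pick T2 (covers 1 new). Total picks: 3.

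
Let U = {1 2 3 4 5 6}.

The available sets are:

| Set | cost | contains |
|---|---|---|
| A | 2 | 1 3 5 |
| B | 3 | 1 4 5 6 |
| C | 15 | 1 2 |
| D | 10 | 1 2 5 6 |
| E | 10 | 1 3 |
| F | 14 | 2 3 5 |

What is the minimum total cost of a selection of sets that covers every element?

A, B, D together cover every element (A ∪ B ∪ D = {1, 2, 3, 4, 5, 6}); total cost 2 + 3 + 10 = 15.
No covering selection has total cost below 15.

15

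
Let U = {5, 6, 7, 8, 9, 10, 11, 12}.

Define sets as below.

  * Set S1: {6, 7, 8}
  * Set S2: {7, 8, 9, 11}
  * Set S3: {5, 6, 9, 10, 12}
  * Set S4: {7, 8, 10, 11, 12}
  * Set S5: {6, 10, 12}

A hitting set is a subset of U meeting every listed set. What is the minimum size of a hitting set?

2

Take H = {6, 8}. Each listed set contains at least one of these, so H is a hitting set of size 2.
The sets S2, S5 are pairwise disjoint, so any hitting set needs a separate element for each — at least 2. Hence 2 is optimal.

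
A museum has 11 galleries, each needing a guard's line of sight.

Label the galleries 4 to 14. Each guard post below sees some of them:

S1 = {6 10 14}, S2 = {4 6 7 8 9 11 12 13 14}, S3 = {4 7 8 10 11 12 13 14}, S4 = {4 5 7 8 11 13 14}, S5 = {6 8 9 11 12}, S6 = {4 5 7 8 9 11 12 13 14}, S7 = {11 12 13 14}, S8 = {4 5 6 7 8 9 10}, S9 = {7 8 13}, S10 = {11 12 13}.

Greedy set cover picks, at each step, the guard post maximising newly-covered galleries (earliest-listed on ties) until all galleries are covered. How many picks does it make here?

2

Greedy: pick S2 (covers 9 new) → pick S8 (covers 2 new). Total picks: 2.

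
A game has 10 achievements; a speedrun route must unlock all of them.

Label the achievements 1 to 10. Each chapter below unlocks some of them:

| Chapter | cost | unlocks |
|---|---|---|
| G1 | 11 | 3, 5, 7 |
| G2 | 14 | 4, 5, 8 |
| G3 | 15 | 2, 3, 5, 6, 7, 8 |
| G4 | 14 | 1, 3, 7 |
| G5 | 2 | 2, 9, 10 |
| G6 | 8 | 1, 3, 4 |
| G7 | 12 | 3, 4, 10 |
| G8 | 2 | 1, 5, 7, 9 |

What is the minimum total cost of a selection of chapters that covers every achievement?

G3, G5, G6 together cover every achievement (G3 ∪ G5 ∪ G6 = {1, 2, 3, 4, 5, 6, 7, 8, 9, 10}); total cost 15 + 2 + 8 = 25.
The greedy pick G8, G5, G6, G3 costs 27; no covering selection beats 25.

25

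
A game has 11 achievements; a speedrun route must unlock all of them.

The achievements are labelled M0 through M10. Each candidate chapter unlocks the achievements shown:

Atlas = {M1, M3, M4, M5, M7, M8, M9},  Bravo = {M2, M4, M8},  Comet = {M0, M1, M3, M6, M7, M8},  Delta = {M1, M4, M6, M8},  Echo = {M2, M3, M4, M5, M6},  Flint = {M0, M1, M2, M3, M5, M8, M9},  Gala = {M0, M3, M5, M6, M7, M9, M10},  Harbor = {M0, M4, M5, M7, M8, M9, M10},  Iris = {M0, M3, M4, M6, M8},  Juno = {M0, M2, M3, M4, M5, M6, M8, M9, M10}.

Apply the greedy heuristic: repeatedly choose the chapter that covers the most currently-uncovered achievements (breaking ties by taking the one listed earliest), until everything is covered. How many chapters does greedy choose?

2

Greedy: pick Juno (covers 9 new) → pick Atlas (covers 2 new). Total picks: 2.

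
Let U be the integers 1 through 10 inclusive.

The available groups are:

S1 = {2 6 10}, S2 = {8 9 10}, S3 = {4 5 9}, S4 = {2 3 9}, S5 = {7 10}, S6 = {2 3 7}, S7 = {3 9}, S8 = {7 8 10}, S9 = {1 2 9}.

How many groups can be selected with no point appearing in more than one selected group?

S4, S8 are pairwise disjoint (S4={2,3,9}; S8={7,8,10}).
Every remaining group overlaps one of these, and no 3 of the listed groups are pairwise disjoint, so 2 is the maximum.

2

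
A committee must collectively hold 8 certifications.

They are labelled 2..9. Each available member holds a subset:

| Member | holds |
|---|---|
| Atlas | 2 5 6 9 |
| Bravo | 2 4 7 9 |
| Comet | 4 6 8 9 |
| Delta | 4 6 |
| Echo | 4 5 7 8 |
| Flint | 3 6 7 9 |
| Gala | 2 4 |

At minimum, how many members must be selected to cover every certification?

3

Take {Atlas, Echo, Flint}. Their union is {2, 3, 4, 5, 6, 7, 8, 9}, which is all 8 certifications.
Only Flint contains 3, so Flint is forced; the remaining 4 certifications need at least 2 more members (each remaining member adds at most 3) — so at least 3 members are needed, and 3 is optimal.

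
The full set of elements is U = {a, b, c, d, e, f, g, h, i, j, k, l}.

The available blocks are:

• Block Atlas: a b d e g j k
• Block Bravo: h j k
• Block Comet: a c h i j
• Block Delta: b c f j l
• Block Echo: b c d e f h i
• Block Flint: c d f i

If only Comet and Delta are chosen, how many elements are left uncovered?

4

Union of Comet, Delta = {a, b, c, f, h, i, j, l}.
Not covered: d, e, g, k — 4 elements.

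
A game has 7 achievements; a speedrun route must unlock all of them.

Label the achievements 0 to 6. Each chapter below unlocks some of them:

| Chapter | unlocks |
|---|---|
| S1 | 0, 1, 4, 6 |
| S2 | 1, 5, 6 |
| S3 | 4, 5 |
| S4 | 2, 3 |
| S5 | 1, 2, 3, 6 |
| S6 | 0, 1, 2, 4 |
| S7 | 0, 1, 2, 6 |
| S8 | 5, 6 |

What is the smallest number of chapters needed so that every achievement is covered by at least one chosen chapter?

S3 and S4 and S7 together: S3 ∪ S4 ∪ S7 = {0, 1, 2, 3, 4, 5, 6} — every achievement is covered.
No 2 of the 8 chapters cover everything (all 28 combinations miss at least one achievement), so 3 is optimal.

3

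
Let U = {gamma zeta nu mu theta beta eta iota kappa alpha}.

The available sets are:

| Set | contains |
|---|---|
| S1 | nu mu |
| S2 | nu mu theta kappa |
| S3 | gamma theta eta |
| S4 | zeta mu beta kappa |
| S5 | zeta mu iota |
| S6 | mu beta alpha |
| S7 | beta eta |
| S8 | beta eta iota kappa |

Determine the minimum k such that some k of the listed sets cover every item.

S2, S3, S5, and S6 cover everything between them: the union {gamma, zeta, nu, mu, theta, beta, eta, iota, kappa, alpha} is all of U.
Only S6 contains alpha, so S6 is forced; the remaining 7 items need at least 3 more sets (each remaining set adds at most 3) — so at least 4 sets are needed, and 4 is optimal.

4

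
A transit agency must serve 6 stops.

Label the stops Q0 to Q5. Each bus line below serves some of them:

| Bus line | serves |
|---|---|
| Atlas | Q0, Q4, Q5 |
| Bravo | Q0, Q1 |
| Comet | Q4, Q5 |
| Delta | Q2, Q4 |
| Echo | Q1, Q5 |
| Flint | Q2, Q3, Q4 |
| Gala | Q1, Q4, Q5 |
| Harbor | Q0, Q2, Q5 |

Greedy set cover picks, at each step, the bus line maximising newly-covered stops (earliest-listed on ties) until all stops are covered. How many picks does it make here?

Greedy: pick Atlas (covers 3 new) → pick Flint (covers 2 new) → pick Bravo (covers 1 new). Total picks: 3.

3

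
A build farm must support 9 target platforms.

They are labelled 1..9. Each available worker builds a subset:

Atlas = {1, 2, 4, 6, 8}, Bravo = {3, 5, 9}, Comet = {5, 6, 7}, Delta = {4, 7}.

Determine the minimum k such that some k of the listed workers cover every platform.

Atlas and Bravo and Comet together: Atlas ∪ Bravo ∪ Comet = {1, 2, 3, 4, 5, 6, 7, 8, 9} — every platform is covered.
Only Atlas contains 1, so Atlas is forced; the remaining 4 platforms need at least 2 more workers (each remaining worker adds at most 3) — so at least 3 workers are needed, and 3 is optimal.

3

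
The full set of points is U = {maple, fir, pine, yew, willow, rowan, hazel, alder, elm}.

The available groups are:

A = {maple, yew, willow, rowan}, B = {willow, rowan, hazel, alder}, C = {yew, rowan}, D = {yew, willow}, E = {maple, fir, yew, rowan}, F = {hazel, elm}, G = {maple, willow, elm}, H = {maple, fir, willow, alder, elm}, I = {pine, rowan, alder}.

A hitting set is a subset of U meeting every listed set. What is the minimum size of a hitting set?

3

T = {willow, rowan, hazel} meets every group (each contains at least one member of T), and |T| = 3.
The groups D, F, I are pairwise disjoint, so any hitting set needs a separate point for each — at least 3. Hence 3 is optimal.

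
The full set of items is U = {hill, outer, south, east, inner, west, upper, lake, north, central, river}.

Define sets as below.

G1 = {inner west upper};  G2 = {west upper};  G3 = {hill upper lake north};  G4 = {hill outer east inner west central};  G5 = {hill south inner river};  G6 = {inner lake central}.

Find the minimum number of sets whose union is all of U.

Take {G3, G4, G5}. Their union is {hill, outer, south, east, inner, west, upper, lake, north, central, river}, which is all 11 items.
Only G4 contains outer, so G4 is forced; the remaining 5 items need at least 2 more sets (each remaining set adds at most 3) — so at least 3 sets are needed, and 3 is optimal.

3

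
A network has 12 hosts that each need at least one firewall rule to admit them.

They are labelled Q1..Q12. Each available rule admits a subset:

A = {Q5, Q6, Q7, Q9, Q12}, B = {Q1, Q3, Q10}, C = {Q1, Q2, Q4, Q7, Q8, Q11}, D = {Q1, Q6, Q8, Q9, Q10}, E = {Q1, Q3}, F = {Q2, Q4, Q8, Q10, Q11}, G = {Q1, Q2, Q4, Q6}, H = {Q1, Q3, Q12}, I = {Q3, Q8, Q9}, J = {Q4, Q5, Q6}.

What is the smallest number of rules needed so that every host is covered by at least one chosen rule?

3

A and B and C together: A ∪ B ∪ C = {Q1, Q2, Q3, Q4, Q5, Q6, Q7, Q8, Q9, Q10, Q11, Q12} — every host is covered.
No 2 of the 10 rules cover everything (all 45 combinations miss at least one host), so 3 is optimal.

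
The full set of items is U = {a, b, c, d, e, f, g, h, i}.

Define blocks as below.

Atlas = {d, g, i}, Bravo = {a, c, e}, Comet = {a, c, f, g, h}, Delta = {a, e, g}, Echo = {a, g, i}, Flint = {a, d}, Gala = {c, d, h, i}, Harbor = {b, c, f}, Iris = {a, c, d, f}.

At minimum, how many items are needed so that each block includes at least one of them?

3

T = {c, d, g} meets every block (each contains at least one member of T), and |T| = 3.
No choice of 2 items meets every block, so 3 is the minimum.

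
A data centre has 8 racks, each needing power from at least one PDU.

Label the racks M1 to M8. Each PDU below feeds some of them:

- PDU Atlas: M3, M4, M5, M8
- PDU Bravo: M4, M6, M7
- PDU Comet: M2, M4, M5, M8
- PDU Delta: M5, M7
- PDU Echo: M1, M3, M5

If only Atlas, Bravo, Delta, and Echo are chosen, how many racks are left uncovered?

1

Union of Atlas, Bravo, Delta, Echo = {M1, M3, M4, M5, M6, M7, M8}.
Not covered: M2 — 1 rack.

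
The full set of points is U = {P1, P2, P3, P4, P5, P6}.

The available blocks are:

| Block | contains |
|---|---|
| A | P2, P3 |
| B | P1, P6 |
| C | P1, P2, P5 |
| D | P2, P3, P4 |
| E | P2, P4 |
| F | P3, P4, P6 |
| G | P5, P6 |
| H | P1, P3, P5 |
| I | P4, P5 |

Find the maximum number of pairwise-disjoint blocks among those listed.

3

A, B, I are pairwise disjoint (A={P2,P3}; B={P1,P6}; I={P4,P5}).
Every remaining block overlaps one of these, and no 4 of the listed blocks are pairwise disjoint, so 3 is the maximum.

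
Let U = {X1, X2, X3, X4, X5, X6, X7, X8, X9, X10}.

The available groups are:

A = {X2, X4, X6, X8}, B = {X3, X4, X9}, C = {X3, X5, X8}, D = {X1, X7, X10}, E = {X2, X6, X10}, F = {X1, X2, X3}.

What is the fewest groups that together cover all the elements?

4

Take {B, C, D, E}. Their union is {X1, X2, X3, X4, X5, X6, X7, X8, X9, X10}, which is all 10 elements.
Only C contains X5, so C is forced; the remaining 7 elements need at least 3 more groups (each remaining group adds at most 3) — so at least 4 groups are needed, and 4 is optimal.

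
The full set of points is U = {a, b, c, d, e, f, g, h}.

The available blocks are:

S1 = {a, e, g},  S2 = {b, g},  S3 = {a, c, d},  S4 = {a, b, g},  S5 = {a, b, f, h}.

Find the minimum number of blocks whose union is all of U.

3

S1, S3, and S5 cover everything between them: the union {a, b, c, d, e, f, g, h} is all of U.
Only S3 contains c, so S3 is forced; the remaining 5 points need at least 2 more blocks (each remaining block adds at most 3) — so at least 3 blocks are needed, and 3 is optimal.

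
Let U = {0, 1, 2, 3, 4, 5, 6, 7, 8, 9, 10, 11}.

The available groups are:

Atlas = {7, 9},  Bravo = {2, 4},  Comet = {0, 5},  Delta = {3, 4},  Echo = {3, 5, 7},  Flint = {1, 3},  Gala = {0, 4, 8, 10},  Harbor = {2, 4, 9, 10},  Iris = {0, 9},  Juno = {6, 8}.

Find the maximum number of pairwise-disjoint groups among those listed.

5

Atlas, Bravo, Comet, Flint, Juno are pairwise disjoint (Atlas={7,9}; Bravo={2,4}; Comet={0,5}; Flint={1,3}; Juno={6,8}).
Every remaining group overlaps one of these, and no 6 of the listed groups are pairwise disjoint, so 5 is the maximum.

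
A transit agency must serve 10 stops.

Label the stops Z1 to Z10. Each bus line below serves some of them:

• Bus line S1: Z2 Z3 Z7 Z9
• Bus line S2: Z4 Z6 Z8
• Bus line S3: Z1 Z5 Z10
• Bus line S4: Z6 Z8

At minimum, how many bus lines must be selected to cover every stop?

S1 and S2 and S3 together: S1 ∪ S2 ∪ S3 = {Z1, Z2, Z3, Z4, Z5, Z6, Z7, Z8, Z9, Z10} — every stop is covered.
Each bus line has at most 4 stops, and 2·4 = 8 < 10 — so at least 3 bus lines are needed, and 3 is optimal.

3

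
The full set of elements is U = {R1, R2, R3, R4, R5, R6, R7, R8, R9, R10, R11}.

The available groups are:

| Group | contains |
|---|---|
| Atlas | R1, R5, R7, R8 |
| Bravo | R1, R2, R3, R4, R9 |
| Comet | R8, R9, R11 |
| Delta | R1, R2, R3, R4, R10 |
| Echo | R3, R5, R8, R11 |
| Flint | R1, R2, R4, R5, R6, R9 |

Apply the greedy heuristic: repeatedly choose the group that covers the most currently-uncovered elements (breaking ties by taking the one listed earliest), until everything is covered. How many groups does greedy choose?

4

Greedy: pick Flint (covers 6 new) → pick Echo (covers 3 new) → pick Atlas (covers 1 new) → pick Delta (covers 1 new). Total picks: 4.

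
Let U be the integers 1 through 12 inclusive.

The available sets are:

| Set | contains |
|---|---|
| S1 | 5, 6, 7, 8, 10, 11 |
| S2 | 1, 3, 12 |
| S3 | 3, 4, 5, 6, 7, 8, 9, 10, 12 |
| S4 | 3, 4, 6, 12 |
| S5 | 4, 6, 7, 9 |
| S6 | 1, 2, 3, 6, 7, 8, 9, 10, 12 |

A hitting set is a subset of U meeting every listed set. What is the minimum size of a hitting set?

2

The 2 items {3, 6} hit every set.
The sets S2, S5 are pairwise disjoint, so any hitting set needs a separate item for each — at least 2. Hence 2 is optimal.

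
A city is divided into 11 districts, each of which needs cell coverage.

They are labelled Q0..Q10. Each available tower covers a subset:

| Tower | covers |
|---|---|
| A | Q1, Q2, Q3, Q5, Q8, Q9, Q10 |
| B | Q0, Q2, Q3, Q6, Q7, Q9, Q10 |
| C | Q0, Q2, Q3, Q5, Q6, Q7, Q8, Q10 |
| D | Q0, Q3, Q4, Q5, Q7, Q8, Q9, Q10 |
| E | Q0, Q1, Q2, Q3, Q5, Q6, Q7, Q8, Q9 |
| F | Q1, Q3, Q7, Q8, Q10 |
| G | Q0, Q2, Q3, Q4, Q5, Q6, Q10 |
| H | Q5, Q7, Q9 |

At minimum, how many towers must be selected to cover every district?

2

Take {E, G}. Their union is {Q0, Q1, Q2, Q3, Q4, Q5, Q6, Q7, Q8, Q9, Q10}, which is all 11 districts.
No single tower has all 11 districts (the largest, E, has 9), so 2 is optimal.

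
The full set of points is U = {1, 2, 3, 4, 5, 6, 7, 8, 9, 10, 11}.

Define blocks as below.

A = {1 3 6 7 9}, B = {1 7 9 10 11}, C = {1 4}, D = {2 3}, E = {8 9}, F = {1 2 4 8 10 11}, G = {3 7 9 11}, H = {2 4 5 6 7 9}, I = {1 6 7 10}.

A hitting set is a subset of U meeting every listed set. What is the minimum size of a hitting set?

3

T = {1, 2, 9} meets every block (each contains at least one member of T), and |T| = 3.
The blocks D, E, I are pairwise disjoint, so any hitting set needs a separate point for each — at least 3. Hence 3 is optimal.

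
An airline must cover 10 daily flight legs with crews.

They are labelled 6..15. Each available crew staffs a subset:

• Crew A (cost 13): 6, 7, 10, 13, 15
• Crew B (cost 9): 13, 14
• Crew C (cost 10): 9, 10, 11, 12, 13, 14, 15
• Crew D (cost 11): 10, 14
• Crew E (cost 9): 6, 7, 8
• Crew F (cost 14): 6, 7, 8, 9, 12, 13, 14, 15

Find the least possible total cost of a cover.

C, E together cover every leg (C ∪ E = {6, 7, 8, 9, 10, 11, 12, 13, 14, 15}); total cost 10 + 9 = 19.
No covering selection has total cost below 19.

19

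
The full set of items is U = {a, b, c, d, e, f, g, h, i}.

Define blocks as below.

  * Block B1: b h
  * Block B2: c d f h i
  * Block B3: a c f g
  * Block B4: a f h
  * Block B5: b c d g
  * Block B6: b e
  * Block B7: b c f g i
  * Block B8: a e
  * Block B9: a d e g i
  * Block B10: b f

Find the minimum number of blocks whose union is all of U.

B1 and B3 and B9 together: B1 ∪ B3 ∪ B9 = {a, b, c, d, e, f, g, h, i} — every item is covered.
No 2 of the 10 blocks cover everything (all 45 combinations miss at least one item), so 3 is optimal.

3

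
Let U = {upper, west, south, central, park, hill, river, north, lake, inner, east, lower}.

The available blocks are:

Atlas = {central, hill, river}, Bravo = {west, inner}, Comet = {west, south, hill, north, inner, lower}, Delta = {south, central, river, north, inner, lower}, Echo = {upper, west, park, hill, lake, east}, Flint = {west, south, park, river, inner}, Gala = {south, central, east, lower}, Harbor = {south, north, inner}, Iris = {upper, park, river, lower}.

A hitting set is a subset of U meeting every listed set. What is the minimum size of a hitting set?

3

Take H = {hill, inner, lower}. Each listed block contains at least one of these, so H is a hitting set of size 3.
No choice of 2 points meets every block, so 3 is the minimum.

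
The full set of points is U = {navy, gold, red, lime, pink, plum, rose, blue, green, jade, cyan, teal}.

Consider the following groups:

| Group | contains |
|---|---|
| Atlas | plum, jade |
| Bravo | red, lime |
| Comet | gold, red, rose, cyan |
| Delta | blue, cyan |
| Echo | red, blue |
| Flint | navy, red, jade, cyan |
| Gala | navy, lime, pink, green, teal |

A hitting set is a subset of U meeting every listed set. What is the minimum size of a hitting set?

4

H = {lime, rose, blue, jade} meets every group (each contains at least one member of H), and |H| = 4.
No choice of 3 points meets every group, so 4 is the minimum.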